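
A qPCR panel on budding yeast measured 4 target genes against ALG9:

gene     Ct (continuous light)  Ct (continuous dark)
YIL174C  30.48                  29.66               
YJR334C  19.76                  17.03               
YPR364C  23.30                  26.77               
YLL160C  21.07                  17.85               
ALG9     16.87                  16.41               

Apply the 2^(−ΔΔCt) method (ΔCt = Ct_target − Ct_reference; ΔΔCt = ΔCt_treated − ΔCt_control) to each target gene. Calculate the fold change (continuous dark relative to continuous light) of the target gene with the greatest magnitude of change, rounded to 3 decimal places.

0.066

YIL174C: ΔΔCt = (29.66−16.41) − (30.48−16.87) = 13.25 − 13.61 = -0.36; fold change = 2^0.36 = 1.283
YJR334C: ΔΔCt = (17.03−16.41) − (19.76−16.87) = 0.62 − 2.89 = -2.27; fold change = 2^2.27 = 4.823
YPR364C: ΔΔCt = (26.77−16.41) − (23.30−16.87) = 10.36 − 6.43 = 3.93; fold change = 2^-3.93 = 0.066
YLL160C: ΔΔCt = (17.85−16.41) − (21.07−16.87) = 1.44 − 4.20 = -2.76; fold change = 2^2.76 = 6.774
YPR364C has the largest |ΔΔCt| = 3.93.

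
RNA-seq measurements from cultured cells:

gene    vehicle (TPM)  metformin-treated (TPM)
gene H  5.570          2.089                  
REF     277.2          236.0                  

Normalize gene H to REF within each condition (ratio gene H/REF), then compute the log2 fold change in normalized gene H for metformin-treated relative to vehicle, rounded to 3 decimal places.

-1.183

gene H/REF (vehicle) = 5.570 / 277.2 = 0.020094
gene H/REF (metformin-treated) = 2.089 / 236.0 = 0.0088517
Fold change = 0.0088517 / 0.020094 = 0.4405
log2(0.4405) = -1.1827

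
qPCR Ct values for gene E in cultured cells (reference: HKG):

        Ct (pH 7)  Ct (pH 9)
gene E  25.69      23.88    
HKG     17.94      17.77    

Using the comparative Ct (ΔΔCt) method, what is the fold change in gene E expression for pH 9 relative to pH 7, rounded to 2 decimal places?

ΔCt(pH 7) = 25.690 − 17.940 = 7.750
ΔCt(pH 9) = 23.880 − 17.770 = 6.110
ΔΔCt = 6.110 − 7.750 = -1.640
Fold change = 2^(−(-1.640)) = 2^1.640 = 3.117

3.12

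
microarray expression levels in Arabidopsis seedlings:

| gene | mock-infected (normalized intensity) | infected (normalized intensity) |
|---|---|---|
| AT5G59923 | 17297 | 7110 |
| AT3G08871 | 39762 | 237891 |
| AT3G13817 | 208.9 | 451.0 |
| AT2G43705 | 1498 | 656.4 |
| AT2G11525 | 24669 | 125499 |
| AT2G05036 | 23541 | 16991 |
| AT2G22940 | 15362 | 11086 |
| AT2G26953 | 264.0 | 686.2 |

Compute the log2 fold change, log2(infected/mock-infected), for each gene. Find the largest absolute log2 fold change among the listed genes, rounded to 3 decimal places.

log2(7110/17297) = -1.283  (AT5G59923)
log2(237891/39762) = 2.581  (AT3G08871)
log2(451.0/208.9) = 1.110  (AT3G13817)
log2(656.4/1498) = -1.190  (AT2G43705)
log2(125499/24669) = 2.347  (AT2G11525)
log2(16991/23541) = -0.470  (AT2G05036)
log2(11086/15362) = -0.471  (AT2G22940)
log2(686.2/264.0) = 1.378  (AT2G26953)
The largest magnitude belongs to AT3G08871.

2.581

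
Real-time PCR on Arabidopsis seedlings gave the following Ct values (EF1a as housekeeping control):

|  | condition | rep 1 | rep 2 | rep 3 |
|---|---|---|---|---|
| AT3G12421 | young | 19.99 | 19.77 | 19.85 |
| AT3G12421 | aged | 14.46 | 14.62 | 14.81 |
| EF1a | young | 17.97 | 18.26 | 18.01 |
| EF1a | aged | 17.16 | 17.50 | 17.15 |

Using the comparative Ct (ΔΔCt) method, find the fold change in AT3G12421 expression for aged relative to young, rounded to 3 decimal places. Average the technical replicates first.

Mean Ct: AT3G12421 young 19.870; AT3G12421 aged 14.630; EF1a young 18.080; EF1a aged 17.270
ΔCt(young) = 19.870 − 18.080 = 1.790
ΔCt(aged) = 14.630 − 17.270 = -2.640
ΔΔCt = -2.640 − 1.790 = -4.430
Fold change = 2^(−(-4.430)) = 2^4.430 = 21.5557

21.556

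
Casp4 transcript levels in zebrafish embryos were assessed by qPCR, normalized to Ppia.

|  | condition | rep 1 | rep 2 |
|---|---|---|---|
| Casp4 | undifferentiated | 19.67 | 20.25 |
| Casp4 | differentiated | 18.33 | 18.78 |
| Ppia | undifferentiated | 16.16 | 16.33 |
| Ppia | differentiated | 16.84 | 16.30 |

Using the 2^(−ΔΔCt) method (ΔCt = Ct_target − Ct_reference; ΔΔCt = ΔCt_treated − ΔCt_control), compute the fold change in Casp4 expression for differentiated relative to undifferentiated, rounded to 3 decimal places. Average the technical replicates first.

Mean Ct: Casp4 undifferentiated 19.960; Casp4 differentiated 18.555; Ppia undifferentiated 16.245; Ppia differentiated 16.570
ΔCt(undifferentiated) = 19.960 − 16.245 = 3.715
ΔCt(differentiated) = 18.555 − 16.570 = 1.985
ΔΔCt = 1.985 − 3.715 = -1.730
Fold change = 2^(−(-1.730)) = 2^1.730 = 3.3173

3.317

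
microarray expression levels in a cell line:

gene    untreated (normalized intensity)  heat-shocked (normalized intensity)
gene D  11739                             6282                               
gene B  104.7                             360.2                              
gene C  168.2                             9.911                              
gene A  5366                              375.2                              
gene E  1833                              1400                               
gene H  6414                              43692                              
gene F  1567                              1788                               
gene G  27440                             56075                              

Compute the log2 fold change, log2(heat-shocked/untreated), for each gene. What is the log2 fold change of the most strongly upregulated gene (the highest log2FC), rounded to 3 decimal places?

log2(6282/11739) = -0.902  (gene D)
log2(360.2/104.7) = 1.783  (gene B)
log2(9.911/168.2) = -4.085  (gene C)
log2(375.2/5366) = -3.838  (gene A)
log2(1400/1833) = -0.389  (gene E)
log2(43692/6414) = 2.768  (gene H)
log2(1788/1567) = 0.190  (gene F)
log2(56075/27440) = 1.031  (gene G)
gene H is most strongly upregulated.

2.768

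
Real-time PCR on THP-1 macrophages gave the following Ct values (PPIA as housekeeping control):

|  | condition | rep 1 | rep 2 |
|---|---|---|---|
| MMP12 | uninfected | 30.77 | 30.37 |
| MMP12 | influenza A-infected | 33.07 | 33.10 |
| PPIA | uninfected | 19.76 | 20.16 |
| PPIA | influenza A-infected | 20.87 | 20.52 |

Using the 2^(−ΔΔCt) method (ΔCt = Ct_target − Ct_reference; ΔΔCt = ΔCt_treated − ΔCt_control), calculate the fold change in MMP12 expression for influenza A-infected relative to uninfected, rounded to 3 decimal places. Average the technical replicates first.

0.291

Mean Ct: MMP12 uninfected 30.570; MMP12 influenza A-infected 33.085; PPIA uninfected 19.960; PPIA influenza A-infected 20.695
ΔCt(uninfected) = 30.570 − 19.960 = 10.610
ΔCt(influenza A-infected) = 33.085 − 20.695 = 12.390
ΔΔCt = 12.390 − 10.610 = 1.780
Fold change = 2^(−1.780) = 0.2912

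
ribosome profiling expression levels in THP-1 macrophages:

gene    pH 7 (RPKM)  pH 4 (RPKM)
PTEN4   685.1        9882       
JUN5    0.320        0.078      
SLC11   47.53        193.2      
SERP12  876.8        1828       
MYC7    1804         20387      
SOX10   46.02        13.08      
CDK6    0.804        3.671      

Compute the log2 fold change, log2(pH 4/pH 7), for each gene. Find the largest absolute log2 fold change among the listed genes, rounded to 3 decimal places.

3.850

log2(9882/685.1) = 3.850  (PTEN4)
log2(0.078/0.320) = -2.037  (JUN5)
log2(193.2/47.53) = 2.023  (SLC11)
log2(1828/876.8) = 1.060  (SERP12)
log2(20387/1804) = 3.498  (MYC7)
log2(13.08/46.02) = -1.815  (SOX10)
log2(3.671/0.804) = 2.191  (CDK6)
The largest magnitude belongs to PTEN4.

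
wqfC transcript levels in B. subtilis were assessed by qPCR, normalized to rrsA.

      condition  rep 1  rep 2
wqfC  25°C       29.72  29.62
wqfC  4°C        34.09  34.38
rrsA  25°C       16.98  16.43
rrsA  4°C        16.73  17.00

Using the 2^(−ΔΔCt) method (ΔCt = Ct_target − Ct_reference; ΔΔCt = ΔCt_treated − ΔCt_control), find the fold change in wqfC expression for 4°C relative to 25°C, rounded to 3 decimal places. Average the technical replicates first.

0.047

Mean Ct: wqfC 25°C 29.670; wqfC 4°C 34.235; rrsA 25°C 16.705; rrsA 4°C 16.865
ΔCt(25°C) = 29.670 − 16.705 = 12.965
ΔCt(4°C) = 34.235 − 16.865 = 17.370
ΔΔCt = 17.370 − 12.965 = 4.405
Fold change = 2^(−4.405) = 0.0472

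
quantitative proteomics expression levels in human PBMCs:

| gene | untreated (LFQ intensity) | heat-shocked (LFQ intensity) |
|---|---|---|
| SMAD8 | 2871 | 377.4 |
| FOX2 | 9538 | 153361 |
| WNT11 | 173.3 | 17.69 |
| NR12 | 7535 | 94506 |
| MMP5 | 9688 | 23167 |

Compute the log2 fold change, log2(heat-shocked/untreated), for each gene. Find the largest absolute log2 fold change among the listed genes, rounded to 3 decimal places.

log2(377.4/2871) = -2.927  (SMAD8)
log2(153361/9538) = 4.007  (FOX2)
log2(17.69/173.3) = -3.292  (WNT11)
log2(94506/7535) = 3.649  (NR12)
log2(23167/9688) = 1.258  (MMP5)
The largest magnitude belongs to FOX2.

4.007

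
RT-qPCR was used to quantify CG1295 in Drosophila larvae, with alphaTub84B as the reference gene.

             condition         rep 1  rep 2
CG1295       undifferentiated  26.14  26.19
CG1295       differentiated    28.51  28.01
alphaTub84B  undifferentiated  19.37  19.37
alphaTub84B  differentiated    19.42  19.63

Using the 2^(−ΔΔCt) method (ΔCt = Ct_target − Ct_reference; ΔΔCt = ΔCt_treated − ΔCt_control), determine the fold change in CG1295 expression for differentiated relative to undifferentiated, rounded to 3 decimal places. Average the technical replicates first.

0.261

Mean Ct: CG1295 undifferentiated 26.165; CG1295 differentiated 28.260; alphaTub84B undifferentiated 19.370; alphaTub84B differentiated 19.525
ΔCt(undifferentiated) = 26.165 − 19.370 = 6.795
ΔCt(differentiated) = 28.260 − 19.525 = 8.735
ΔΔCt = 8.735 − 6.795 = 1.940
Fold change = 2^(−1.940) = 0.2606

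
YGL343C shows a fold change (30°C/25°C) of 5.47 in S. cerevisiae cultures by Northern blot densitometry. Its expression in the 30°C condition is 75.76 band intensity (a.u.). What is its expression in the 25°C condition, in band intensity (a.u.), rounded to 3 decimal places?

25°C expression = 75.76 / 5.47 = 13.850

13.850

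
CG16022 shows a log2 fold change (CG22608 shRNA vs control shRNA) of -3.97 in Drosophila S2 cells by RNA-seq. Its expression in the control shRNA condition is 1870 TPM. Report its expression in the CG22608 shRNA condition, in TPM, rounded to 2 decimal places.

119.33

Fold change = 2^(-3.97) = 0.0638
CG22608 shRNA expression = 1870 × 0.0638 = 119.33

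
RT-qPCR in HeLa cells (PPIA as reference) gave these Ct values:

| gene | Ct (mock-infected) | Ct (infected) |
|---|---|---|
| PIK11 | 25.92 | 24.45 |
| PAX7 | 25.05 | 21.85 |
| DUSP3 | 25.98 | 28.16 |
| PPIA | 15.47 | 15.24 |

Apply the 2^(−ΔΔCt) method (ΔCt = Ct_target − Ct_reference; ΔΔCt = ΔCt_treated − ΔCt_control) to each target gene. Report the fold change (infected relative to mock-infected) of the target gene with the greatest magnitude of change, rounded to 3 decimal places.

7.835

PIK11: ΔΔCt = (24.45−15.24) − (25.92−15.47) = 9.21 − 10.45 = -1.24; fold change = 2^1.24 = 2.362
PAX7: ΔΔCt = (21.85−15.24) − (25.05−15.47) = 6.61 − 9.58 = -2.97; fold change = 2^2.97 = 7.835
DUSP3: ΔΔCt = (28.16−15.24) − (25.98−15.47) = 12.92 − 10.51 = 2.41; fold change = 2^-2.41 = 0.188
PAX7 has the largest |ΔΔCt| = 2.97.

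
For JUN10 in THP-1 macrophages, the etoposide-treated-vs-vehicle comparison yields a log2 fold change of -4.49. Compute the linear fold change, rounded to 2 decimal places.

Fold change = 2^(-4.49) = 0.045
That is, JUN10 drops to 4.5% of the vehicle level.

0.04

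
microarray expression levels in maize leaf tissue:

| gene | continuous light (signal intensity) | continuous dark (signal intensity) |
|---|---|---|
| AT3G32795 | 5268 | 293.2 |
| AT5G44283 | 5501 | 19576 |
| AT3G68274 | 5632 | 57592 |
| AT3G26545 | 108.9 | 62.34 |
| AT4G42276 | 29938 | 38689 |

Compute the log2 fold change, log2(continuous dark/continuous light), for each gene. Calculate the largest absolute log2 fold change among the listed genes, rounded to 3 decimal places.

log2(293.2/5268) = -4.167  (AT3G32795)
log2(19576/5501) = 1.831  (AT5G44283)
log2(57592/5632) = 3.354  (AT3G68274)
log2(62.34/108.9) = -0.805  (AT3G26545)
log2(38689/29938) = 0.370  (AT4G42276)
The largest magnitude belongs to AT3G32795.

4.167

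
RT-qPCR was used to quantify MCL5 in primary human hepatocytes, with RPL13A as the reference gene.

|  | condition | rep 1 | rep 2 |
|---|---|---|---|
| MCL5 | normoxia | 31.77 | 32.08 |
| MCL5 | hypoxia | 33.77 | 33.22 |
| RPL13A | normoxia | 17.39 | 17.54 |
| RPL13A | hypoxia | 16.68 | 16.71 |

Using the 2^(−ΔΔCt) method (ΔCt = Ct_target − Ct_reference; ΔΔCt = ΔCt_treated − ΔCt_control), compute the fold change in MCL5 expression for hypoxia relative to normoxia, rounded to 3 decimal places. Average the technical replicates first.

Mean Ct: MCL5 normoxia 31.925; MCL5 hypoxia 33.495; RPL13A normoxia 17.465; RPL13A hypoxia 16.695
ΔCt(normoxia) = 31.925 − 17.465 = 14.460
ΔCt(hypoxia) = 33.495 − 16.695 = 16.800
ΔΔCt = 16.800 − 14.460 = 2.340
Fold change = 2^(−2.340) = 0.1975

0.198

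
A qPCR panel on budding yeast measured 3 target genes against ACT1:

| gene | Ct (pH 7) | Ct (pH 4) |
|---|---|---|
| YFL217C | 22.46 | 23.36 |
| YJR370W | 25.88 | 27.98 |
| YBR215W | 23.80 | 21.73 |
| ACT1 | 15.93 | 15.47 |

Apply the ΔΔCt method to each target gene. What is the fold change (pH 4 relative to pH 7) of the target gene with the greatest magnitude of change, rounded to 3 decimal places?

YFL217C: ΔΔCt = (23.36−15.47) − (22.46−15.93) = 7.89 − 6.53 = 1.36; fold change = 2^-1.36 = 0.390
YJR370W: ΔΔCt = (27.98−15.47) − (25.88−15.93) = 12.51 − 9.95 = 2.56; fold change = 2^-2.56 = 0.170
YBR215W: ΔΔCt = (21.73−15.47) − (23.80−15.93) = 6.26 − 7.87 = -1.61; fold change = 2^1.61 = 3.053
YJR370W has the largest |ΔΔCt| = 2.56.

0.170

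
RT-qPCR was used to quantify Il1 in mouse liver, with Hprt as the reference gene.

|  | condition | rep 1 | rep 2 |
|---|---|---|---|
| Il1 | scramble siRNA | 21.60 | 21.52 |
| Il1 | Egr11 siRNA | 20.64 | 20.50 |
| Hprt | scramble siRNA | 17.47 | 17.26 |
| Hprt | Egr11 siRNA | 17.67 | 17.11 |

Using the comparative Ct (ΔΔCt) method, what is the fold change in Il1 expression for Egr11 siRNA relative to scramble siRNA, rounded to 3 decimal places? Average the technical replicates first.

2.021

Mean Ct: Il1 scramble siRNA 21.560; Il1 Egr11 siRNA 20.570; Hprt scramble siRNA 17.365; Hprt Egr11 siRNA 17.390
ΔCt(scramble siRNA) = 21.560 − 17.365 = 4.195
ΔCt(Egr11 siRNA) = 20.570 − 17.390 = 3.180
ΔΔCt = 3.180 − 4.195 = -1.015
Fold change = 2^(−(-1.015)) = 2^1.015 = 2.0209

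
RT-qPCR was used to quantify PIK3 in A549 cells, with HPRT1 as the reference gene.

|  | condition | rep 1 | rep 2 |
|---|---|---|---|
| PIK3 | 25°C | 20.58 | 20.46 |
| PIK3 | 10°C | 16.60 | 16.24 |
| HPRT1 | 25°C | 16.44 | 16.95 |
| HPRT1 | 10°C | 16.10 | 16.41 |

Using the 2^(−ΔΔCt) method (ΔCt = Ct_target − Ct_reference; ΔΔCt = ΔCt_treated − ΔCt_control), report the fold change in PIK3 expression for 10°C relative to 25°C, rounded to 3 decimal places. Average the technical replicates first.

12.641

Mean Ct: PIK3 25°C 20.520; PIK3 10°C 16.420; HPRT1 25°C 16.695; HPRT1 10°C 16.255
ΔCt(25°C) = 20.520 − 16.695 = 3.825
ΔCt(10°C) = 16.420 − 16.255 = 0.165
ΔΔCt = 0.165 − 3.825 = -3.660
Fold change = 2^(−(-3.660)) = 2^3.660 = 12.6407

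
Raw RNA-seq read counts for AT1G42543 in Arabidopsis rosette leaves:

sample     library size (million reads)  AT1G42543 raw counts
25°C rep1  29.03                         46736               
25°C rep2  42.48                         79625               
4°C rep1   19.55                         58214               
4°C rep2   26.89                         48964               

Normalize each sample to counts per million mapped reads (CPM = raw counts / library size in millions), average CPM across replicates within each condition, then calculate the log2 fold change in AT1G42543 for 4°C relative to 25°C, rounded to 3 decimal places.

CPM(25°C rep1) = 46736 / 29.03 = 1609.9208
CPM(25°C rep2) = 79625 / 42.48 = 1874.4115
CPM(4°C rep1) = 58214 / 19.55 = 2977.6982
CPM(4°C rep2) = 48964 / 26.89 = 1820.9000
mean CPM(25°C) = 1742.1661; mean CPM(4°C) = 2399.2991
Fold change = 2399.2991 / 1742.1661 = 1.37719
log2(1.37719) = 0.4617

0.462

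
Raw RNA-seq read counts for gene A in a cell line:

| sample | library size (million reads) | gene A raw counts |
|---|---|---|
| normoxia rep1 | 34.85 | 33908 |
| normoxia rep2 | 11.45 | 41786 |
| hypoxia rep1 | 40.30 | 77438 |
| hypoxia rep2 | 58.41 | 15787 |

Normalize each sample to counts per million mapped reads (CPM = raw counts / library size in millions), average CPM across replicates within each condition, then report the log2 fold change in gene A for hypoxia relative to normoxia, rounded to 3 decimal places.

CPM(normoxia rep1) = 33908 / 34.85 = 972.9699
CPM(normoxia rep2) = 41786 / 11.45 = 3649.4323
CPM(hypoxia rep1) = 77438 / 40.30 = 1921.5385
CPM(hypoxia rep2) = 15787 / 58.41 = 270.2791
mean CPM(normoxia) = 2311.2011; mean CPM(hypoxia) = 1095.9088
Fold change = 1095.9088 / 2311.2011 = 0.47417
log2(0.47417) = -1.0765

-1.077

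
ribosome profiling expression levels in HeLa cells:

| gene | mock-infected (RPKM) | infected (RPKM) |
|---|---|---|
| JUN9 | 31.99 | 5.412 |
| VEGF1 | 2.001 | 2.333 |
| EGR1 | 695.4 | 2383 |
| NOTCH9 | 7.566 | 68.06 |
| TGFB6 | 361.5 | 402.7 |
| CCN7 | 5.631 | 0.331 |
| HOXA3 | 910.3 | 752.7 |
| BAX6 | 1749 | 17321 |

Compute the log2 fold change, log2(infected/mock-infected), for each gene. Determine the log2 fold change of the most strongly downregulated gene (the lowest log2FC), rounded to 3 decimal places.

-4.088

log2(5.412/31.99) = -2.563  (JUN9)
log2(2.333/2.001) = 0.221  (VEGF1)
log2(2383/695.4) = 1.777  (EGR1)
log2(68.06/7.566) = 3.169  (NOTCH9)
log2(402.7/361.5) = 0.156  (TGFB6)
log2(0.331/5.631) = -4.088  (CCN7)
log2(752.7/910.3) = -0.274  (HOXA3)
log2(17321/1749) = 3.308  (BAX6)
CCN7 is most strongly downregulated.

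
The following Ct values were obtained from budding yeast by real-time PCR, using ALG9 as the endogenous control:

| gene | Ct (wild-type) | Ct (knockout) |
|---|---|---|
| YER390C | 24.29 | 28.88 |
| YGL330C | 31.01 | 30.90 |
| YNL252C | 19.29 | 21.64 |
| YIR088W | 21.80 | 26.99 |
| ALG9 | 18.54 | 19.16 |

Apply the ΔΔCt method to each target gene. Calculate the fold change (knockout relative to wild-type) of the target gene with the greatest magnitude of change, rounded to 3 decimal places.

0.042

YER390C: ΔΔCt = (28.88−19.16) − (24.29−18.54) = 9.72 − 5.75 = 3.97; fold change = 2^-3.97 = 0.064
YGL330C: ΔΔCt = (30.90−19.16) − (31.01−18.54) = 11.74 − 12.47 = -0.73; fold change = 2^0.73 = 1.659
YNL252C: ΔΔCt = (21.64−19.16) − (19.29−18.54) = 2.48 − 0.75 = 1.73; fold change = 2^-1.73 = 0.301
YIR088W: ΔΔCt = (26.99−19.16) − (21.80−18.54) = 7.83 − 3.26 = 4.57; fold change = 2^-4.57 = 0.042
YIR088W has the largest |ΔΔCt| = 4.57.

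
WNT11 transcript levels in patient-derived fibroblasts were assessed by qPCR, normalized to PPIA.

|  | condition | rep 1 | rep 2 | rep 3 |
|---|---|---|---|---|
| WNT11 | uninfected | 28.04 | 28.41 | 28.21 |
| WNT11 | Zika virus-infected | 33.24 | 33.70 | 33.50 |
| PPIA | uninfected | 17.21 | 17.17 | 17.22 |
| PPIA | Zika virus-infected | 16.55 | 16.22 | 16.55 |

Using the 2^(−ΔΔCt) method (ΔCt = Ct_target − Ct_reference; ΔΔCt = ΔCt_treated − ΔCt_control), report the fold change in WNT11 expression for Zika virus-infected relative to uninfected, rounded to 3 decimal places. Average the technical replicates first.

0.015

Mean Ct: WNT11 uninfected 28.220; WNT11 Zika virus-infected 33.480; PPIA uninfected 17.200; PPIA Zika virus-infected 16.440
ΔCt(uninfected) = 28.220 − 17.200 = 11.020
ΔCt(Zika virus-infected) = 33.480 − 16.440 = 17.040
ΔΔCt = 17.040 − 11.020 = 6.020
Fold change = 2^(−6.020) = 0.0154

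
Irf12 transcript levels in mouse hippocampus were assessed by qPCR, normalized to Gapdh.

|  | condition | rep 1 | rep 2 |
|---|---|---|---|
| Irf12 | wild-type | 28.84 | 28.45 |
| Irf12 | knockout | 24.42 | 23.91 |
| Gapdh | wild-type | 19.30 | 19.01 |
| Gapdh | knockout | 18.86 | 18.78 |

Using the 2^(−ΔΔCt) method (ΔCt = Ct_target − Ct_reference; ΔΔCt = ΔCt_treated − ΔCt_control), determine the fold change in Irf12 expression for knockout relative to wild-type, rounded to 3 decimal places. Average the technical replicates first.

Mean Ct: Irf12 wild-type 28.645; Irf12 knockout 24.165; Gapdh wild-type 19.155; Gapdh knockout 18.820
ΔCt(wild-type) = 28.645 − 19.155 = 9.490
ΔCt(knockout) = 24.165 − 18.820 = 5.345
ΔΔCt = 5.345 − 9.490 = -4.145
Fold change = 2^(−(-4.145)) = 2^4.145 = 17.6917

17.692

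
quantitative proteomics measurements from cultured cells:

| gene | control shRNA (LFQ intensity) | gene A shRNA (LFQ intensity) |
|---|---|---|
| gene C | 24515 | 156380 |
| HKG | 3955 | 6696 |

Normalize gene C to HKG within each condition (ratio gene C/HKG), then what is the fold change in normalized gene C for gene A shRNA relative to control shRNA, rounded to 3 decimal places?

3.768

gene C/HKG (control shRNA) = 24515 / 3955 = 6.1985
gene C/HKG (gene A shRNA) = 156380 / 6696 = 23.354
Fold change = 23.354 / 6.1985 = 3.7677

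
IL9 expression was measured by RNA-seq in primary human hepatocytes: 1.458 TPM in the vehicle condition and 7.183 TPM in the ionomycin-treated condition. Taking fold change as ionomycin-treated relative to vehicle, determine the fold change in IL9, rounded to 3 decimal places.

4.927

Fold change = 7.183 / 1.458 = 4.9266
IL9 is upregulated.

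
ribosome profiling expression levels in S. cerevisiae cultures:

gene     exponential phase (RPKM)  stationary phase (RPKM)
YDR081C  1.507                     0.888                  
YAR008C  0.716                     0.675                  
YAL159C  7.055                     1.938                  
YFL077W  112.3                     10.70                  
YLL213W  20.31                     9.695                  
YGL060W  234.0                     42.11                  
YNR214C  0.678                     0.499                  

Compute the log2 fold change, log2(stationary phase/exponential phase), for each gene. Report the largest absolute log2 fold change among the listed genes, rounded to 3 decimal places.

log2(0.888/1.507) = -0.763  (YDR081C)
log2(0.675/0.716) = -0.085  (YAR008C)
log2(1.938/7.055) = -1.864  (YAL159C)
log2(10.70/112.3) = -3.392  (YFL077W)
log2(9.695/20.31) = -1.067  (YLL213W)
log2(42.11/234.0) = -2.474  (YGL060W)
log2(0.499/0.678) = -0.442  (YNR214C)
The largest magnitude belongs to YFL077W.

3.392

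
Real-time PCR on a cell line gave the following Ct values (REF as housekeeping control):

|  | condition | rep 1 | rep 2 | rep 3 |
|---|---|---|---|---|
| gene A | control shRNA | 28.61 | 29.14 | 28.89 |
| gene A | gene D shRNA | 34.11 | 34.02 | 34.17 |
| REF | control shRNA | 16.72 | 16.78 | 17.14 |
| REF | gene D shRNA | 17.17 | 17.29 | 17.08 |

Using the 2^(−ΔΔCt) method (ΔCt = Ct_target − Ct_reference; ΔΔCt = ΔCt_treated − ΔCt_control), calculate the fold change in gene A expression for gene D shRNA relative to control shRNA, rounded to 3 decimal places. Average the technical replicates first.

0.033

Mean Ct: gene A control shRNA 28.880; gene A gene D shRNA 34.100; REF control shRNA 16.880; REF gene D shRNA 17.180
ΔCt(control shRNA) = 28.880 − 16.880 = 12.000
ΔCt(gene D shRNA) = 34.100 − 17.180 = 16.920
ΔΔCt = 16.920 − 12.000 = 4.920
Fold change = 2^(−4.920) = 0.0330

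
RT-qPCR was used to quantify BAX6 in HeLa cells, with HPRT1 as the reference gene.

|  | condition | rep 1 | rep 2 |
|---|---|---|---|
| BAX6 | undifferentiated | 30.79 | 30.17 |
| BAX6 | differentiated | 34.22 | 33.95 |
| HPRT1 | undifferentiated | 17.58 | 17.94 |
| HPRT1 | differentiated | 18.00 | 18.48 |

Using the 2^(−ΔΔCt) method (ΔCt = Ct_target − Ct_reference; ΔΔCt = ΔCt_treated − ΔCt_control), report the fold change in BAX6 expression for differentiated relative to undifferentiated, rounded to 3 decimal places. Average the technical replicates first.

0.115

Mean Ct: BAX6 undifferentiated 30.480; BAX6 differentiated 34.085; HPRT1 undifferentiated 17.760; HPRT1 differentiated 18.240
ΔCt(undifferentiated) = 30.480 − 17.760 = 12.720
ΔCt(differentiated) = 34.085 − 18.240 = 15.845
ΔΔCt = 15.845 − 12.720 = 3.125
Fold change = 2^(−3.125) = 0.1146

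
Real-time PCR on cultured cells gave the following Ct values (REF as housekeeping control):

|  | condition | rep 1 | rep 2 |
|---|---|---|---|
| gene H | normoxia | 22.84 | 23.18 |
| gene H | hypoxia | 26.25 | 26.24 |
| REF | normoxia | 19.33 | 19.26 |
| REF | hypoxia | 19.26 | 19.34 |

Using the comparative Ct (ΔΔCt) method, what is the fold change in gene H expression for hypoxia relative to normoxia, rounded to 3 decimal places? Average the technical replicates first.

Mean Ct: gene H normoxia 23.010; gene H hypoxia 26.245; REF normoxia 19.295; REF hypoxia 19.300
ΔCt(normoxia) = 23.010 − 19.295 = 3.715
ΔCt(hypoxia) = 26.245 − 19.300 = 6.945
ΔΔCt = 6.945 − 3.715 = 3.230
Fold change = 2^(−3.230) = 0.1066

0.107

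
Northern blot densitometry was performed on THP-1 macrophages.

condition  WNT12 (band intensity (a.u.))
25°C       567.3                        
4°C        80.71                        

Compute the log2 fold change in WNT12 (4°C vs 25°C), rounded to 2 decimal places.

-2.81

Fold change = 80.71 / 567.3 = 0.1423
log2(0.1423) = -2.813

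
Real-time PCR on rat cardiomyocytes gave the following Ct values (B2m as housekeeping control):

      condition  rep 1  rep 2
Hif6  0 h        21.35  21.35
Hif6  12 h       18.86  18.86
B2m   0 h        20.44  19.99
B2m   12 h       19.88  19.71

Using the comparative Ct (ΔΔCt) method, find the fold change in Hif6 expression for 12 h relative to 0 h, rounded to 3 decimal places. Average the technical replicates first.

Mean Ct: Hif6 0 h 21.350; Hif6 12 h 18.860; B2m 0 h 20.215; B2m 12 h 19.795
ΔCt(0 h) = 21.350 − 20.215 = 1.135
ΔCt(12 h) = 18.860 − 19.795 = -0.935
ΔΔCt = -0.935 − 1.135 = -2.070
Fold change = 2^(−(-2.070)) = 2^2.070 = 4.1989

4.199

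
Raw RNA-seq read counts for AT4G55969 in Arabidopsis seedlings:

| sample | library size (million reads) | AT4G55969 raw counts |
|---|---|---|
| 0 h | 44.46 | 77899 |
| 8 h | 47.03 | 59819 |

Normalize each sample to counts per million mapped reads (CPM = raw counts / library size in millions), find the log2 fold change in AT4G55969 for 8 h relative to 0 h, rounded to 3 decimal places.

CPM(0 h) = 77899 / 44.46 = 1752.1143
CPM(8 h) = 59819 / 47.03 = 1271.9328
Fold change = 1271.9328 / 1752.1143 = 0.72594
log2(0.72594) = -0.4621

-0.462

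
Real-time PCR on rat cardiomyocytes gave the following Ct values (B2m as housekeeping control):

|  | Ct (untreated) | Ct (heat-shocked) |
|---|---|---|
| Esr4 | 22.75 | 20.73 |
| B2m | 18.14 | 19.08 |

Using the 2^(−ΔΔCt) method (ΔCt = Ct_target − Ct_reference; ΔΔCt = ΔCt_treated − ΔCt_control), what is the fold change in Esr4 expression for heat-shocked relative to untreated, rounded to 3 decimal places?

ΔCt(untreated) = 22.750 − 18.140 = 4.610
ΔCt(heat-shocked) = 20.730 − 19.080 = 1.650
ΔΔCt = 1.650 − 4.610 = -2.960
Fold change = 2^(−(-2.960)) = 2^2.960 = 7.7812

7.781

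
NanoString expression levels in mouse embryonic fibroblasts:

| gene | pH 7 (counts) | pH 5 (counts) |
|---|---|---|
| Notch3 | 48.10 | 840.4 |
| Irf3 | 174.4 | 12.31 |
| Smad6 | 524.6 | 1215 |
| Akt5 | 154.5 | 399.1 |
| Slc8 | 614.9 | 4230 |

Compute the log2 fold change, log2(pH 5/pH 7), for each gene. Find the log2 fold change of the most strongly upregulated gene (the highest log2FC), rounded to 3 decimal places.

log2(840.4/48.10) = 4.127  (Notch3)
log2(12.31/174.4) = -3.824  (Irf3)
log2(1215/524.6) = 1.212  (Smad6)
log2(399.1/154.5) = 1.369  (Akt5)
log2(4230/614.9) = 2.782  (Slc8)
Notch3 is most strongly upregulated.

4.127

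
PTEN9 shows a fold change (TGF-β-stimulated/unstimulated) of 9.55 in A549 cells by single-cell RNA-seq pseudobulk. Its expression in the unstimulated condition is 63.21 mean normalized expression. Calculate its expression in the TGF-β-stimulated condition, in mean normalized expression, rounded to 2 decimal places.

TGF-β-stimulated expression = 63.21 × 9.55 = 603.66

603.66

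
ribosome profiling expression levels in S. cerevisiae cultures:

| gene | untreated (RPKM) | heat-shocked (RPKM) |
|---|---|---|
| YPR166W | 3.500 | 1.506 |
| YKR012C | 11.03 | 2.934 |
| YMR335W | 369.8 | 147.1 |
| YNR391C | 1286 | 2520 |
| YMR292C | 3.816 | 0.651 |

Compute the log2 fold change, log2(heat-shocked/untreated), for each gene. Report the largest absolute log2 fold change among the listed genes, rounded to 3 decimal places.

2.551

log2(1.506/3.500) = -1.217  (YPR166W)
log2(2.934/11.03) = -1.910  (YKR012C)
log2(147.1/369.8) = -1.330  (YMR335W)
log2(2520/1286) = 0.971  (YNR391C)
log2(0.651/3.816) = -2.551  (YMR292C)
The largest magnitude belongs to YMR292C.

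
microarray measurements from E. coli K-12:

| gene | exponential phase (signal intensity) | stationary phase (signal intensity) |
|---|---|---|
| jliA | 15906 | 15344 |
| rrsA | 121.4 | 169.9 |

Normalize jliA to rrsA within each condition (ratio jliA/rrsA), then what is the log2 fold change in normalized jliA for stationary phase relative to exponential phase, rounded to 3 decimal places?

-0.537

jliA/rrsA (exponential phase) = 15906 / 121.4 = 131.02
jliA/rrsA (stationary phase) = 15344 / 169.9 = 90.312
Fold change = 90.312 / 131.02 = 0.6893
log2(0.6893) = -0.5368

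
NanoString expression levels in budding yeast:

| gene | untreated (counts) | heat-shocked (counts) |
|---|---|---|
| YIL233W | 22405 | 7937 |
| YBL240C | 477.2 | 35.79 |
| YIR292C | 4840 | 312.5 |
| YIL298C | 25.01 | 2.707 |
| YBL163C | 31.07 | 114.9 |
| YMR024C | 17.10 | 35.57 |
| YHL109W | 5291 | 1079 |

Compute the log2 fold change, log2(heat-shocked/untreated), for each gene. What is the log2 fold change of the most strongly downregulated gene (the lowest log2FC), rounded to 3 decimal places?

-3.953

log2(7937/22405) = -1.497  (YIL233W)
log2(35.79/477.2) = -3.737  (YBL240C)
log2(312.5/4840) = -3.953  (YIR292C)
log2(2.707/25.01) = -3.208  (YIL298C)
log2(114.9/31.07) = 1.887  (YBL163C)
log2(35.57/17.10) = 1.057  (YMR024C)
log2(1079/5291) = -2.294  (YHL109W)
YIR292C is most strongly downregulated.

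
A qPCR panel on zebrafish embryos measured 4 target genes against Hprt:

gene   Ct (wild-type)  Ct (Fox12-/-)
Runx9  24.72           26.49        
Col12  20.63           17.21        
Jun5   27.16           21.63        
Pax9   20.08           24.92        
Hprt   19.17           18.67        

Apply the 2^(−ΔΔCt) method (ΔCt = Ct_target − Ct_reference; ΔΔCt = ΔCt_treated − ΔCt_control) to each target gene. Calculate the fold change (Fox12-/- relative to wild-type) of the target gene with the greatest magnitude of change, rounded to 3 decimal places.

Runx9: ΔΔCt = (26.49−18.67) − (24.72−19.17) = 7.82 − 5.55 = 2.27; fold change = 2^-2.27 = 0.207
Col12: ΔΔCt = (17.21−18.67) − (20.63−19.17) = -1.46 − 1.46 = -2.92; fold change = 2^2.92 = 7.568
Jun5: ΔΔCt = (21.63−18.67) − (27.16−19.17) = 2.96 − 7.99 = -5.03; fold change = 2^5.03 = 32.672
Pax9: ΔΔCt = (24.92−18.67) − (20.08−19.17) = 6.25 − 0.91 = 5.34; fold change = 2^-5.34 = 0.025
Pax9 has the largest |ΔΔCt| = 5.34.

0.025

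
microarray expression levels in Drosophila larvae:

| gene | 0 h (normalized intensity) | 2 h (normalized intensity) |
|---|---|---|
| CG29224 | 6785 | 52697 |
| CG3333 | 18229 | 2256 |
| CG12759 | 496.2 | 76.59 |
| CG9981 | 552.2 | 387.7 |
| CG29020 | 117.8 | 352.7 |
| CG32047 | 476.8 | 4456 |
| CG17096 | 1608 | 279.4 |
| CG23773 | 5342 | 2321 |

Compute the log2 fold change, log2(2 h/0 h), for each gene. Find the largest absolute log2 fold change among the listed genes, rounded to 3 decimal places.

log2(52697/6785) = 2.957  (CG29224)
log2(2256/18229) = -3.014  (CG3333)
log2(76.59/496.2) = -2.696  (CG12759)
log2(387.7/552.2) = -0.510  (CG9981)
log2(352.7/117.8) = 1.582  (CG29020)
log2(4456/476.8) = 3.224  (CG32047)
log2(279.4/1608) = -2.525  (CG17096)
log2(2321/5342) = -1.203  (CG23773)
The largest magnitude belongs to CG32047.

3.224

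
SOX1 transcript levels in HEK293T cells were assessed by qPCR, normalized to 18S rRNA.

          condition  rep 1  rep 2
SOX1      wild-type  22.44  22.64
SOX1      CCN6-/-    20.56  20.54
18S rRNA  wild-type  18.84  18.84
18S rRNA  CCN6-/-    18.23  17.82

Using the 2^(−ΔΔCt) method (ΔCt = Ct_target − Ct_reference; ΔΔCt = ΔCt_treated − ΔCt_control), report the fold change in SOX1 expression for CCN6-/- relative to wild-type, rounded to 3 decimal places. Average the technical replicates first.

2.258

Mean Ct: SOX1 wild-type 22.540; SOX1 CCN6-/- 20.550; 18S rRNA wild-type 18.840; 18S rRNA CCN6-/- 18.025
ΔCt(wild-type) = 22.540 − 18.840 = 3.700
ΔCt(CCN6-/-) = 20.550 − 18.025 = 2.525
ΔΔCt = 2.525 − 3.700 = -1.175
Fold change = 2^(−(-1.175)) = 2^1.175 = 2.2579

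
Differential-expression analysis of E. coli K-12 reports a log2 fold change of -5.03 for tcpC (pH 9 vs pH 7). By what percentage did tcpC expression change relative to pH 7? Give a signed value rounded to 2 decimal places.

-96.94%

Fold change = 2^(-5.03) = 0.0306
Percent change = (FC − 1) × 100% = (0.0306 − 1) × 100 = -96.94%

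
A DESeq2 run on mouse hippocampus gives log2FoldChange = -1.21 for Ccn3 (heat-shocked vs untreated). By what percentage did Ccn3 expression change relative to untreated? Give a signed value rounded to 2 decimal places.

-56.77%

Fold change = 2^(-1.21) = 0.4323
Percent change = (FC − 1) × 100% = (0.4323 − 1) × 100 = -56.77%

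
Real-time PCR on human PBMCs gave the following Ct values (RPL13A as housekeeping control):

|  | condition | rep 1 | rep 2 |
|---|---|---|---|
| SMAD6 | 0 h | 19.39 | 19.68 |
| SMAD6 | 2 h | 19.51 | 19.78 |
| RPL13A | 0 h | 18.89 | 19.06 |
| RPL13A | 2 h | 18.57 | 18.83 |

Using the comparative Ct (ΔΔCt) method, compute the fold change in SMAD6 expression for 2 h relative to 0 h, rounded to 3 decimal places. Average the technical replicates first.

Mean Ct: SMAD6 0 h 19.535; SMAD6 2 h 19.645; RPL13A 0 h 18.975; RPL13A 2 h 18.700
ΔCt(0 h) = 19.535 − 18.975 = 0.560
ΔCt(2 h) = 19.645 − 18.700 = 0.945
ΔΔCt = 0.945 − 0.560 = 0.385
Fold change = 2^(−0.385) = 0.7658

0.766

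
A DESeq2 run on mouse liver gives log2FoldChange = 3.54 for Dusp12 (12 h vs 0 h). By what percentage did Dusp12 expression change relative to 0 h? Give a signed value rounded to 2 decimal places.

1063.18%

Fold change = 2^(3.54) = 11.6318
Percent change = (FC − 1) × 100% = (11.6318 − 1) × 100 = 1063.18%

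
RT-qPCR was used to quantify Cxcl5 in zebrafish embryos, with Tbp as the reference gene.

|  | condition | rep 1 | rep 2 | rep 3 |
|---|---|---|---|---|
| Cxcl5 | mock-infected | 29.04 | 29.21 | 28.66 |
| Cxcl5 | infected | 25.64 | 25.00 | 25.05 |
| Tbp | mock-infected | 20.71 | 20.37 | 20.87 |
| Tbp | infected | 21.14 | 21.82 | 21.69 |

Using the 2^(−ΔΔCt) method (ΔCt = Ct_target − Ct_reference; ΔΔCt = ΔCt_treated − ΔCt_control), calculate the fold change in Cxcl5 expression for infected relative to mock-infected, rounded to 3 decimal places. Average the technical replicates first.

Mean Ct: Cxcl5 mock-infected 28.970; Cxcl5 infected 25.230; Tbp mock-infected 20.650; Tbp infected 21.550
ΔCt(mock-infected) = 28.970 − 20.650 = 8.320
ΔCt(infected) = 25.230 − 21.550 = 3.680
ΔΔCt = 3.680 − 8.320 = -4.640
Fold change = 2^(−(-4.640)) = 2^4.640 = 24.9333

24.933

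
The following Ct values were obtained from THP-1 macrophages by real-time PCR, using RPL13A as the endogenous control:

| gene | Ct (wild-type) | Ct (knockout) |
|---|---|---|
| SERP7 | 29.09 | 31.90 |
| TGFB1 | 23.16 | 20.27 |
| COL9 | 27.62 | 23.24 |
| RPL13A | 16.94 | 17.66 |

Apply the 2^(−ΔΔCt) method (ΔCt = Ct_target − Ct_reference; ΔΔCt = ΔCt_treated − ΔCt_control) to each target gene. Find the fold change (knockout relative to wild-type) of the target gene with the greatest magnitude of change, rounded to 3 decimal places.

34.297

SERP7: ΔΔCt = (31.90−17.66) − (29.09−16.94) = 14.24 − 12.15 = 2.09; fold change = 2^-2.09 = 0.235
TGFB1: ΔΔCt = (20.27−17.66) − (23.16−16.94) = 2.61 − 6.22 = -3.61; fold change = 2^3.61 = 12.210
COL9: ΔΔCt = (23.24−17.66) − (27.62−16.94) = 5.58 − 10.68 = -5.10; fold change = 2^5.10 = 34.297
COL9 has the largest |ΔΔCt| = 5.10.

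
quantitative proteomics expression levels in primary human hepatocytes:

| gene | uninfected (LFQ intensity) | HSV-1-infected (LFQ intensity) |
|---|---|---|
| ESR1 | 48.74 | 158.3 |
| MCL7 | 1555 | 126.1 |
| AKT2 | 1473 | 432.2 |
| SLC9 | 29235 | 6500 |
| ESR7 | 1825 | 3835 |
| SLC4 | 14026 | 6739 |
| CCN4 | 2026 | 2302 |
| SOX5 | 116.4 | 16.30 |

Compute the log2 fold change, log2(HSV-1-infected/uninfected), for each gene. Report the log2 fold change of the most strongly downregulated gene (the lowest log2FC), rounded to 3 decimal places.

-3.624

log2(158.3/48.74) = 1.699  (ESR1)
log2(126.1/1555) = -3.624  (MCL7)
log2(432.2/1473) = -1.769  (AKT2)
log2(6500/29235) = -2.169  (SLC9)
log2(3835/1825) = 1.071  (ESR7)
log2(6739/14026) = -1.057  (SLC4)
log2(2302/2026) = 0.184  (CCN4)
log2(16.30/116.4) = -2.836  (SOX5)
MCL7 is most strongly downregulated.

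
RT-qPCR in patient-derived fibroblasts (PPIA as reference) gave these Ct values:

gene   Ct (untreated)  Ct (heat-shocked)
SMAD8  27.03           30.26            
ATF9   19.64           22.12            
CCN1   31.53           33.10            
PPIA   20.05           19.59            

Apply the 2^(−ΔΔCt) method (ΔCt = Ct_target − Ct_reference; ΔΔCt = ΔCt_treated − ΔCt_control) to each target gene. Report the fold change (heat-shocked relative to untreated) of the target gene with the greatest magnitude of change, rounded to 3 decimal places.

0.077

SMAD8: ΔΔCt = (30.26−19.59) − (27.03−20.05) = 10.67 − 6.98 = 3.69; fold change = 2^-3.69 = 0.077
ATF9: ΔΔCt = (22.12−19.59) − (19.64−20.05) = 2.53 − (-0.41) = 2.94; fold change = 2^-2.94 = 0.130
CCN1: ΔΔCt = (33.10−19.59) − (31.53−20.05) = 13.51 − 11.48 = 2.03; fold change = 2^-2.03 = 0.245
SMAD8 has the largest |ΔΔCt| = 3.69.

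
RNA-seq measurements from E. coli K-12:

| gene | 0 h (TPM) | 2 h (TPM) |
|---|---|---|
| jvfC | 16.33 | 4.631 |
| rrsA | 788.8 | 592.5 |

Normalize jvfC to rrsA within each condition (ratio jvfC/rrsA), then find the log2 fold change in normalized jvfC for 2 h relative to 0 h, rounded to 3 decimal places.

-1.405

jvfC/rrsA (0 h) = 16.33 / 788.8 = 0.020702
jvfC/rrsA (2 h) = 4.631 / 592.5 = 0.007816
Fold change = 0.007816 / 0.020702 = 0.3775
log2(0.3775) = -1.4053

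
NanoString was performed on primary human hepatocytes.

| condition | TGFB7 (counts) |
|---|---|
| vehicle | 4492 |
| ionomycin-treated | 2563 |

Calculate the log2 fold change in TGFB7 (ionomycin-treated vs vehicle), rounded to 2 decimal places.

Fold change = 2563 / 4492 = 0.5706
log2(0.5706) = -0.810

-0.81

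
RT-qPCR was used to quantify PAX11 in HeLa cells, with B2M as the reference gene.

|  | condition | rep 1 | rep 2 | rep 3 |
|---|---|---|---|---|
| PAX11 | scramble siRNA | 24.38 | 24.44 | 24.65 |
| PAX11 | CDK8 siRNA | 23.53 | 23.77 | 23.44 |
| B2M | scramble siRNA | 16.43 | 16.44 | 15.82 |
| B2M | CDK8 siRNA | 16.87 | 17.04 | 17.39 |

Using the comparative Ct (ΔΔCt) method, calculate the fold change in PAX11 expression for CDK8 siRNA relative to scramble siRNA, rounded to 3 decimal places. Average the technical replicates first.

3.434

Mean Ct: PAX11 scramble siRNA 24.490; PAX11 CDK8 siRNA 23.580; B2M scramble siRNA 16.230; B2M CDK8 siRNA 17.100
ΔCt(scramble siRNA) = 24.490 − 16.230 = 8.260
ΔCt(CDK8 siRNA) = 23.580 − 17.100 = 6.480
ΔΔCt = 6.480 − 8.260 = -1.780
Fold change = 2^(−(-1.780)) = 2^1.780 = 3.4343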